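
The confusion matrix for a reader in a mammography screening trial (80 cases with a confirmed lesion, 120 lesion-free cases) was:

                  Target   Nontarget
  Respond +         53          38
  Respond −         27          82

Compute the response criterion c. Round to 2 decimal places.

c = 0.03

H = 53/80 = 0.6625
FA = 38/120 = 0.3167
Φ⁻¹(0.6625) = 0.419, Φ⁻¹(0.3167) = -0.477
c = −½·[z(H) + z(FA)] = −0.5 × (0.419 + (-0.477)) = 0.029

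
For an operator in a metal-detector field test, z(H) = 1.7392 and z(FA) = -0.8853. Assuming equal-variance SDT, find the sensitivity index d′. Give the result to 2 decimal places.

d' = z(H) − z(FA) = 1.7392 − (-0.8853) = 2.6245

d′ = 2.62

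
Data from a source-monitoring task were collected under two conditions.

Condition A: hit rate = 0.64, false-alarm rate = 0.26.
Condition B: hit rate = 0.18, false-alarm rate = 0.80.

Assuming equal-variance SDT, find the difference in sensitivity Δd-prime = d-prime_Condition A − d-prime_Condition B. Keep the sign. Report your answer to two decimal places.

Δd-prime = 2.76

Condition A: z(0.64) = 0.358, z(0.26) = -0.643, d' = 1.001
Condition B: z(0.18) = -0.915, z(0.80) = 0.842, d' = -1.757
Δd' = d'_Condition A − d'_Condition B = 1.001 − (-1.757) = 2.758
Condition A has the higher sensitivity.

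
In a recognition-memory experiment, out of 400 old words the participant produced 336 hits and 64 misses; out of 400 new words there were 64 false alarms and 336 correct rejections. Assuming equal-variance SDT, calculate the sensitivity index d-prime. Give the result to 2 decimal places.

d-prime = 1.99

H = 336/400 = 0.8400
FA = 64/400 = 0.1600
z(0.8400) = 0.9945, z(0.1600) = -0.9945
d' = z(H) − z(FA) = 0.9945 − (-0.9945) = 1.9890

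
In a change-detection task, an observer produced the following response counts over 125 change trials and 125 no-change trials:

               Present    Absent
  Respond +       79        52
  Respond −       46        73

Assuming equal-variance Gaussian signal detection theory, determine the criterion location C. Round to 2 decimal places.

H = 79/125 = 0.6320
FA = 52/125 = 0.4160
z(0.6320) = 0.3372, z(0.4160) = -0.2121
c = −½·[z(H) + z(FA)] = −0.5 × (0.3372 + (-0.2121)) = -0.06255
c < 0: the observer has a liberal response bias.

C = -0.06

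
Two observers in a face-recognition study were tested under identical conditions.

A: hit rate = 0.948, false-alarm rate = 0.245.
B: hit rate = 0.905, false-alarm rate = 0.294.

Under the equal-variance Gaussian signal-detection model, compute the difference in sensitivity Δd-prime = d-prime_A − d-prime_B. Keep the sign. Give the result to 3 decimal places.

Δd-prime = 0.464

A: z(0.948) = 1.6258, z(0.245) = -0.6903, d' = 2.3161
B: z(0.905) = 1.3106, z(0.294) = -0.5417, d' = 1.8523
Δd' = d'_A − d'_B = 2.3161 − 1.8523 = 0.4638
A has the higher sensitivity.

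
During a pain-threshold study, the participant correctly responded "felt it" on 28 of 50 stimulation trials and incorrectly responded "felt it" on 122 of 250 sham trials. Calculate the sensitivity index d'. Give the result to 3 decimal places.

d' = 0.181

H = 28/50 = 0.5600
FA = 122/250 = 0.4880
z(H) = 0.1510
z(FA) = -0.0301
d' = z(H) − z(FA) = 0.1510 − (-0.0301) = 0.1811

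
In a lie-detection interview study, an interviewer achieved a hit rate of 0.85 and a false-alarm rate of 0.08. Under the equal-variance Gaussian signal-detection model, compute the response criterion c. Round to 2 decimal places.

z(0.85) = 1.0364, z(0.08) = -1.4051
c = −½·[z(H) + z(FA)] = −0.5 × (1.0364 + (-1.4051)) = 0.18435
c > 0: the interviewer has a conservative response bias.

c = 0.18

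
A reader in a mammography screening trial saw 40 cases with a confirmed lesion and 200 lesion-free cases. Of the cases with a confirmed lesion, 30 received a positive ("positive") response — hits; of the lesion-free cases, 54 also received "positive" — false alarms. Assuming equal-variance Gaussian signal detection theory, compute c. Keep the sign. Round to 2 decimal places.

c = -0.03

H = 30/40 = 0.7500
FA = 54/200 = 0.2700
z(H) = z(0.7500) = 0.674
z(FA) = z(0.2700) = -0.613
c = −½·[z(H) + z(FA)] = −0.5 × (0.674 + (-0.613)) = -0.0305
c < 0: the reader has a liberal response bias.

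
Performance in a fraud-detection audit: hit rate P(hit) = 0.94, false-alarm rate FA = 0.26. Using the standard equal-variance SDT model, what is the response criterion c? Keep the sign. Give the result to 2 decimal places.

c = -0.46

z(H) = 1.5548
z(FA) = -0.6433
c = −½·[z(H) + z(FA)] = −0.5 × (1.5548 + (-0.6433)) = -0.45575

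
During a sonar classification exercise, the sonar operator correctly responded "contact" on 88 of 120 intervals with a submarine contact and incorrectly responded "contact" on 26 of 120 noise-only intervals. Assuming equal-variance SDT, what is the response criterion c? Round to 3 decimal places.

c = 0.080

H = 88/120 = 0.7333
FA = 26/120 = 0.2167
z(H) = 0.6228
z(FA) = -0.7834
c = −½·[z(H) + z(FA)] = −0.5 × (0.6228 + (-0.7834)) = 0.0803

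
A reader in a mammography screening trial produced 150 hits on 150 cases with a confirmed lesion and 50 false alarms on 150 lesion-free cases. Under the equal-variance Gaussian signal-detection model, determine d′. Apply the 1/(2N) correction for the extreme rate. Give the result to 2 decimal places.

d′ = 3.14

The hit rate is 150/150 = 1, so apply the 1/(2N) correction: H → 1 − 1/(2·150) = 0.99667.
z(H) = z(0.99667) = 2.713
z(FA) = z(0.33333) = -0.431
d' = 2.713 − (-0.431) = 3.144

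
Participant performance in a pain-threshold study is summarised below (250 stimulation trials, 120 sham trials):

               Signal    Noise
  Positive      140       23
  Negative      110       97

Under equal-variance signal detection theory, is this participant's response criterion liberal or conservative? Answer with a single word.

z(H) = 0.151, z(FA) = -0.872
c = −½·(z(H) + z(FA)) = 0.3605
c > 0 → conservative criterion (biased toward responding “no”).

conservative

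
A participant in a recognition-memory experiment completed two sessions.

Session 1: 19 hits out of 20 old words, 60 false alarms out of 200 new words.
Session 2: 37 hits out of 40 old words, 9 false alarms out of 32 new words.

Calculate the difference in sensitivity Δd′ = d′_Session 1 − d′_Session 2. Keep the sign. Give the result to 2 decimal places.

Session 1: z(0.9500) = 1.645, z(0.3000) = -0.524, d' = 2.169
Session 2: z(0.9250) = 1.440, z(0.2812) = -0.579, d' = 2.019
Δd' = d'_Session 1 − d'_Session 2 = 2.169 − 2.019 = 0.150
Session 1 has the higher sensitivity.

Δd′ = 0.15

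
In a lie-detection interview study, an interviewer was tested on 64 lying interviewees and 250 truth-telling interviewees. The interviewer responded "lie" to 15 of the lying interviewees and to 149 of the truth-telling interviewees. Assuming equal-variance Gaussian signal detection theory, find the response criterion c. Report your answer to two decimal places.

c = 0.24

H = 15/64 = 0.2344
FA = 149/250 = 0.5960
z(H) = -0.7244
z(FA) = 0.2430
c = −½·[z(H) + z(FA)] = −0.5 × (-0.7244 + 0.2430) = 0.2407
c > 0: the interviewer has a conservative response bias.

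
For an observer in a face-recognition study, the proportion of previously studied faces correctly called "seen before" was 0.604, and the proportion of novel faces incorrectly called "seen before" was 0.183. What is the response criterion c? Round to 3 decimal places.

c = 0.320

Φ⁻¹(H) = 0.2637
Φ⁻¹(FA) = -0.9040
c = −½·[z(H) + z(FA)] = −0.5 × (0.2637 + (-0.9040)) = 0.32015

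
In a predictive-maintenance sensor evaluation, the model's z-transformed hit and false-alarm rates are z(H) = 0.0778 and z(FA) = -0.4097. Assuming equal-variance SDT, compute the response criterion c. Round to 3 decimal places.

c = −½·[z(H) + z(FA)] = −½·(0.0778 + (-0.4097)) = 0.16595
c > 0: the model has a conservative response bias.

c = 0.166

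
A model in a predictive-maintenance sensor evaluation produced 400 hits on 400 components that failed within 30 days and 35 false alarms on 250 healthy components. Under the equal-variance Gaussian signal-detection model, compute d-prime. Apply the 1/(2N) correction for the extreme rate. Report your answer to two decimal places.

d-prime = 4.10

The hit rate is 400/400 = 1, so apply the 1/(2N) correction: H → 1 − 1/(2·400) = 0.99875.
z(H) = z(0.99875) = 3.023
z(FA) = z(0.14000) = -1.080
d' = 3.023 − (-1.080) = 4.103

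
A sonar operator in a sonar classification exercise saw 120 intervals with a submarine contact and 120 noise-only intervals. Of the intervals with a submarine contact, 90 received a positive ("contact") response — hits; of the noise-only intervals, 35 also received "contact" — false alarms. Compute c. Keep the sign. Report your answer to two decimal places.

H = 90/120 = 0.7500
FA = 35/120 = 0.2917
z(H) = z(0.7500) = 0.6745
z(FA) = z(0.2917) = -0.5484
c = −½·[z(H) + z(FA)] = −0.5 × (0.6745 + (-0.5484)) = -0.06305

c = -0.06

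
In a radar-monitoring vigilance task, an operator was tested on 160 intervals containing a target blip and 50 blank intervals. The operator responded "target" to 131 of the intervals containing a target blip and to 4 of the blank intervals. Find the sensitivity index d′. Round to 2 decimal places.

H = 131/160 = 0.8187
FA = 4/50 = 0.0800
z(H) = z(0.8187) = 0.9104
z(FA) = z(0.0800) = -1.4051
d' = z(H) − z(FA) = 0.9104 − (-1.4051) = 2.3155

d′ = 2.32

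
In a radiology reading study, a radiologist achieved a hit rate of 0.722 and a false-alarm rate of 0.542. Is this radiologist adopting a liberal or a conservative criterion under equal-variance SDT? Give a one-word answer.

liberal

z(H) = 0.589, z(FA) = 0.105
c = −½·(z(H) + z(FA)) = -0.347
c < 0 → liberal criterion (biased toward responding “yes”).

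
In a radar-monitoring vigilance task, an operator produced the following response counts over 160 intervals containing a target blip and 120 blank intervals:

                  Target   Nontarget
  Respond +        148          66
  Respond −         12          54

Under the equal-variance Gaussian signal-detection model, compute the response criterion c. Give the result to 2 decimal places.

c = -0.78

H = 148/160 = 0.9250
FA = 66/120 = 0.5500
Φ⁻¹(H) = 1.440
Φ⁻¹(FA) = 0.126
c = −½·[z(H) + z(FA)] = −0.5 × (1.440 + 0.126) = -0.783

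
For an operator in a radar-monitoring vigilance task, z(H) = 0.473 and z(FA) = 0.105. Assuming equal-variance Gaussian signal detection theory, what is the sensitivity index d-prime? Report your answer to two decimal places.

d-prime = 0.37

d' = z(H) − z(FA) = 0.473 − 0.105 = 0.368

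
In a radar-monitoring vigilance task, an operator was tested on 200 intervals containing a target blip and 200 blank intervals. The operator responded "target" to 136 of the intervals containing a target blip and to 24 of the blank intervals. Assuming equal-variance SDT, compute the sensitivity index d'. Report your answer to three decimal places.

H = 136/200 = 0.6800
FA = 24/200 = 0.1200
z(0.6800) = 0.4677, z(0.1200) = -1.1750
d' = z(H) − z(FA) = 0.4677 − (-1.1750) = 1.6427

d' = 1.643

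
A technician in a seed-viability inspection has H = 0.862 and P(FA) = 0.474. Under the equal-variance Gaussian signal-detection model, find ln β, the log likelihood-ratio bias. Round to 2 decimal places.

ln β = -0.59

z(H) = z(0.862) = 1.089
z(FA) = z(0.474) = -0.065
ln β = −½·[z(H)² − z(FA)²] = −0.5 × (1.186 − 0.004) = -0.591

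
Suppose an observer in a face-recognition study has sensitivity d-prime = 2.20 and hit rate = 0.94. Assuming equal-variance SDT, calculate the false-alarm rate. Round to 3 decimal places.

z(hit rate) = z(0.94) = 1.5548
z(FA) = z(H) − d' = 1.5548 − 2.20 = -0.6452
false-alarm rate = Φ(-0.6452) = 0.2594

false-alarm rate = 0.259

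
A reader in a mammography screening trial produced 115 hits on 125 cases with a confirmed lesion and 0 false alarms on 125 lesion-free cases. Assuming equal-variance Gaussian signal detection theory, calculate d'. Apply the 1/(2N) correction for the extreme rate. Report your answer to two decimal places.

The false-alarm rate is 0/125 = 0, so apply the 1/(2N) correction: FA → 1/(2·125) = 0.00400.
z(H) = z(0.92000) = 1.405
z(FA) = z(0.00400) = -2.652
d' = 1.405 − (-2.652) = 4.057

d' = 4.06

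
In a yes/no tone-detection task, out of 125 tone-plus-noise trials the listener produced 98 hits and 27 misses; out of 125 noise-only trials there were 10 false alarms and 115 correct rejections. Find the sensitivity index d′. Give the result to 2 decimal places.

d′ = 2.19

H = 98/125 = 0.7840
FA = 10/125 = 0.0800
Φ⁻¹(0.7840) = 0.7858, Φ⁻¹(0.0800) = -1.4051
d' = z(H) − z(FA) = 0.7858 − (-1.4051) = 2.1909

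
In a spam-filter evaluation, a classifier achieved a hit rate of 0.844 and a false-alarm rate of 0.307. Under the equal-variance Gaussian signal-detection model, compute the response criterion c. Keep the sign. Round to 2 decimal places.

z(0.844) = 1.0110, z(0.307) = -0.5044
c = −½·[z(H) + z(FA)] = −0.5 × (1.0110 + (-0.5044)) = -0.2533

c = -0.25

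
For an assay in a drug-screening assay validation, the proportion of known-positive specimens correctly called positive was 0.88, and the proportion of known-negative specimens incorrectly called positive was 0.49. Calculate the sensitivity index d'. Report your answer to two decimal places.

d' = 1.20

Φ⁻¹(H) = 1.175
Φ⁻¹(FA) = -0.025
d' = z(H) − z(FA) = 1.175 − (-0.025) = 1.200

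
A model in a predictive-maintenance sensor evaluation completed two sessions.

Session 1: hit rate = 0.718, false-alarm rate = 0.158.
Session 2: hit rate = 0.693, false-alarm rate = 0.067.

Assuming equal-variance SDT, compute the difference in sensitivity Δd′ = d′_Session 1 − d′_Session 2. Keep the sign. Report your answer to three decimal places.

Δd′ = -0.423

Session 1: z(0.718) = 0.5769, z(0.158) = -1.0027, d' = 1.5796
Session 2: z(0.693) = 0.5044, z(0.067) = -1.4985, d' = 2.0029
Δd' = d'_Session 1 − d'_Session 2 = 1.5796 − 2.0029 = -0.4233
Session 2 has the higher sensitivity.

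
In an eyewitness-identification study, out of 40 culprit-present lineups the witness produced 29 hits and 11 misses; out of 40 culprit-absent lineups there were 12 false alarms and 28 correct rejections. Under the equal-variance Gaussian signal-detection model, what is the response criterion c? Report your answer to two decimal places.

c = -0.04

H = 29/40 = 0.7250
FA = 12/40 = 0.3000
z(H) = 0.598
z(FA) = -0.524
c = −½·[z(H) + z(FA)] = −0.5 × (0.598 + (-0.524)) = -0.037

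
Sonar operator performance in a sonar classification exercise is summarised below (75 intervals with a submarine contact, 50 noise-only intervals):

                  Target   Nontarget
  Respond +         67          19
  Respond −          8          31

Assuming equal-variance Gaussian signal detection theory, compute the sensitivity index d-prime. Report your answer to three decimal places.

H = 67/75 = 0.8933
FA = 19/50 = 0.3800
z(H) = z(0.8933) = 1.2443
z(FA) = z(0.3800) = -0.3055
d' = z(H) − z(FA) = 1.2443 − (-0.3055) = 1.5498

d-prime = 1.550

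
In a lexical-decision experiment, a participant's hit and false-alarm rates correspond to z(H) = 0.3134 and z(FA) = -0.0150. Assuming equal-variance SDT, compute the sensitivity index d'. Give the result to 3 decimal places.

d' = 0.328

d' = z(H) − z(FA) = 0.3134 − (-0.0150) = 0.3284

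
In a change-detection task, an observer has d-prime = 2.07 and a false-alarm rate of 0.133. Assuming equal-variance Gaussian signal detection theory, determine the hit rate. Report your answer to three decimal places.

z(false-alarm rate) = z(0.133) = -1.1123
z(H) = z(FA) + d' = -1.1123 + 2.07 = 0.9577
hit rate = Φ(0.9577) = 0.8309

hit rate = 0.831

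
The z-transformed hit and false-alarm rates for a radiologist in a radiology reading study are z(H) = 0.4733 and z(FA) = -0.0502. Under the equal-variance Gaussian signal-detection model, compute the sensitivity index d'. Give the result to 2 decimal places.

d' = z(H) − z(FA) = 0.4733 − (-0.0502) = 0.5235

d' = 0.52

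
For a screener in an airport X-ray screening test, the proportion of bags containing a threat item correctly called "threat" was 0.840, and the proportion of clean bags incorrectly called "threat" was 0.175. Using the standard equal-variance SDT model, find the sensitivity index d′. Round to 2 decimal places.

d′ = 1.93

Φ⁻¹(H) = 0.9945
Φ⁻¹(FA) = -0.9346
d' = z(H) − z(FA) = 0.9945 − (-0.9346) = 1.9291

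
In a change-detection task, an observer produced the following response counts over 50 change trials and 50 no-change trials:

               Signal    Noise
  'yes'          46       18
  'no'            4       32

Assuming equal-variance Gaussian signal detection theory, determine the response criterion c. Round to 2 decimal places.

H = 46/50 = 0.9200
FA = 18/50 = 0.3600
Φ⁻¹(H) = 1.4051
Φ⁻¹(FA) = -0.3585
c = −½·[z(H) + z(FA)] = −0.5 × (1.4051 + (-0.3585)) = -0.5233
c < 0: the observer has a liberal response bias.

c = -0.52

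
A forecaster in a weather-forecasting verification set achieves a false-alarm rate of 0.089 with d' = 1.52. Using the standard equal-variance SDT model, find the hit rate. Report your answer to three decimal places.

hit rate = 0.569

z(false-alarm rate) = z(0.089) = -1.3469
z(H) = z(FA) + d' = -1.3469 + 1.52 = 0.1731
hit rate = Φ(0.1731) = 0.5687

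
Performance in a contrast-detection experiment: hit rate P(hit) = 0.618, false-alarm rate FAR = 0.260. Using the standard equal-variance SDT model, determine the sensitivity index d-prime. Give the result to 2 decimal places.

d-prime = 0.94

z(H) = z(0.618) = 0.3002
z(FA) = z(0.260) = -0.6433
d' = z(H) − z(FA) = 0.3002 − (-0.6433) = 0.9435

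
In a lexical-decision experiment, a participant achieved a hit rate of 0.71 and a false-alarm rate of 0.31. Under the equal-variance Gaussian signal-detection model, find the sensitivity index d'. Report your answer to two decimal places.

Φ⁻¹(0.71) = 0.553, Φ⁻¹(0.31) = -0.496
d' = z(H) − z(FA) = 0.553 − (-0.496) = 1.049

d' = 1.05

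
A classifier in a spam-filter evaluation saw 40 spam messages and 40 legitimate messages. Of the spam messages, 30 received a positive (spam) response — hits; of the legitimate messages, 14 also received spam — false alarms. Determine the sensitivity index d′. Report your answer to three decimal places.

H = 30/40 = 0.7500
FA = 14/40 = 0.3500
z(0.7500) = 0.6745, z(0.3500) = -0.3853
d' = z(H) − z(FA) = 0.6745 − (-0.3853) = 1.0598

d′ = 1.060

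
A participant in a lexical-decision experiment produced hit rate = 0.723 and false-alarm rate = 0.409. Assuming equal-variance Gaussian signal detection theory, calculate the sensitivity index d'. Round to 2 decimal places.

d' = 0.82

z(H) = 0.5918
z(FA) = -0.2301
d' = z(H) − z(FA) = 0.5918 − (-0.2301) = 0.8219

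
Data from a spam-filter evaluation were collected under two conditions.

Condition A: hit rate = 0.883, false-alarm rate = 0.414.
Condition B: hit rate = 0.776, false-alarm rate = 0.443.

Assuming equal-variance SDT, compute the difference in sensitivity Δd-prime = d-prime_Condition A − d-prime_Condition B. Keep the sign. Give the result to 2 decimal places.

Condition A: z(0.883) = 1.190, z(0.414) = -0.217, d' = 1.407
Condition B: z(0.776) = 0.759, z(0.443) = -0.143, d' = 0.902
Δd' = d'_Condition A − d'_Condition B = 1.407 − 0.902 = 0.505
Condition A has the higher sensitivity.

Δd-prime = 0.51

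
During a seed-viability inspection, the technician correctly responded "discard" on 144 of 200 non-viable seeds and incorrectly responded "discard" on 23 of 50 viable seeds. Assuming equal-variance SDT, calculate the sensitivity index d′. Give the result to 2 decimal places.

H = 144/200 = 0.7200
FA = 23/50 = 0.4600
z(H) = 0.5828
z(FA) = -0.1004
d' = z(H) − z(FA) = 0.5828 − (-0.1004) = 0.6832

d′ = 0.68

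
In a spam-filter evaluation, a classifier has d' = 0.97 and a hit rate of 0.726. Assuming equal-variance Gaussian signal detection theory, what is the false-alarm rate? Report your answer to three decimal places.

false-alarm rate = 0.356

z(hit rate) = z(0.726) = 0.6008
z(FA) = z(H) − d' = 0.6008 − 0.97 = -0.3692
false-alarm rate = Φ(-0.3692) = 0.3560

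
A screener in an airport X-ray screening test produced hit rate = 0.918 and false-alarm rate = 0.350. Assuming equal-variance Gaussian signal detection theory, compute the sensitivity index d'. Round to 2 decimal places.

d' = 1.78

z(H) = z(0.918) = 1.3917
z(FA) = z(0.350) = -0.3853
d' = z(H) − z(FA) = 1.3917 − (-0.3853) = 1.7770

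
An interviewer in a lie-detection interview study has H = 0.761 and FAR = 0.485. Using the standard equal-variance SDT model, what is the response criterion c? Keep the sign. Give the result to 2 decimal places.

z(0.761) = 0.710, z(0.485) = -0.038
c = −½·[z(H) + z(FA)] = −0.5 × (0.710 + (-0.038)) = -0.336

c = -0.34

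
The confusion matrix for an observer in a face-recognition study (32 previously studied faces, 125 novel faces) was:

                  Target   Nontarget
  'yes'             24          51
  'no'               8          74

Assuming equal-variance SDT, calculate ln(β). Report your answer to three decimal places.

H = 24/32 = 0.7500
FA = 51/125 = 0.4080
z(H) = z(0.7500) = 0.6745
z(FA) = z(0.4080) = -0.2327
ln β = −½·[z(H)² − z(FA)²] = −0.5 × (0.4550 − 0.0541) = -0.20045

ln β = -0.200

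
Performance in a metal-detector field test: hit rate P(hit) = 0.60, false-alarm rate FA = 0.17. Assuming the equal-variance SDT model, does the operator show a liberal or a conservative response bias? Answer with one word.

conservative

z(H) = 0.253, z(FA) = -0.954
c = −½·(z(H) + z(FA)) = 0.3505
c > 0 → conservative criterion (biased toward responding “no”).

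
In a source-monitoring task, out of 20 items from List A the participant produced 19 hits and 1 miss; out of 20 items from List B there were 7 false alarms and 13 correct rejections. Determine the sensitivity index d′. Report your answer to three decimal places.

H = 19/20 = 0.9500
FA = 7/20 = 0.3500
Φ⁻¹(H) = 1.6449
Φ⁻¹(FA) = -0.3853
d' = z(H) − z(FA) = 1.6449 − (-0.3853) = 2.0302

d′ = 2.030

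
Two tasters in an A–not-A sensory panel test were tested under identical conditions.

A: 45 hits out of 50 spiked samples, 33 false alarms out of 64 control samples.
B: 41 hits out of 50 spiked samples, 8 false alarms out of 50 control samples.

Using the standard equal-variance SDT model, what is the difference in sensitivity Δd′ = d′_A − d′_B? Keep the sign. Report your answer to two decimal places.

A: z(0.9000) = 1.282, z(0.5156) = 0.039, d' = 1.243
B: z(0.8200) = 0.915, z(0.1600) = -0.994, d' = 1.909
Δd' = d'_A − d'_B = 1.243 − 1.909 = -0.666
B has the higher sensitivity.

Δd′ = -0.67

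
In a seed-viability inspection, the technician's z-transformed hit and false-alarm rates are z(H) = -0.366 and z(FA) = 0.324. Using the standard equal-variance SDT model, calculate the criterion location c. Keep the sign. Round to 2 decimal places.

c = −½·[z(H) + z(FA)] = −½·(-0.366 + 0.324) = 0.021
c > 0: the technician has a conservative response bias.

c = 0.02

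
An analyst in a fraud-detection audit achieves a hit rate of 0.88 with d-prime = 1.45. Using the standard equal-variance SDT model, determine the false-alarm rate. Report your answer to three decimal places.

false-alarm rate = 0.392

z(hit rate) = z(0.88) = 1.1750
z(FA) = z(H) − d' = 1.1750 − 1.45 = -0.2750
false-alarm rate = Φ(-0.2750) = 0.3917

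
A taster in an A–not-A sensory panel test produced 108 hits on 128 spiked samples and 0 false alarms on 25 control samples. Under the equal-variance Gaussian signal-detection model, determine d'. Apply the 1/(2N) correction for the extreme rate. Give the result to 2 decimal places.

d' = 3.06

The false-alarm rate is 0/25 = 0, so apply the 1/(2N) correction: FA → 1/(2·25) = 0.02000.
z(H) = z(0.84375) = 1.010
z(FA) = z(0.02000) = -2.054
d' = 1.010 − (-2.054) = 3.064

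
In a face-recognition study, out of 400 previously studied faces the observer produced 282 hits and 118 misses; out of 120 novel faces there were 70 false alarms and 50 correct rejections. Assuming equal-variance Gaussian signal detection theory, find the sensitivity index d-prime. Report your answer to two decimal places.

H = 282/400 = 0.7050
FA = 70/120 = 0.5833
Φ⁻¹(H) = 0.539
Φ⁻¹(FA) = 0.210
d' = z(H) − z(FA) = 0.539 − 0.210 = 0.329

d-prime = 0.33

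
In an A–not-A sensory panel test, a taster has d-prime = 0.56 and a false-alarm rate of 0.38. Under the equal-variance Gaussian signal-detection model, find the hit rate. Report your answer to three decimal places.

z(false-alarm rate) = z(0.38) = -0.3055
z(H) = z(FA) + d' = -0.3055 + 0.56 = 0.2545
hit rate = Φ(0.2545) = 0.6004

hit rate = 0.600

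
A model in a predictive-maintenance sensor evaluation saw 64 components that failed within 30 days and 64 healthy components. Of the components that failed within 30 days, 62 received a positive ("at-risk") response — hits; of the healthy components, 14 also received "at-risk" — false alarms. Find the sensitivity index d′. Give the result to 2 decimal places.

H = 62/64 = 0.9688
FA = 14/64 = 0.2188
z(H) = z(0.9688) = 1.8634
z(FA) = z(0.2188) = -0.7763
d' = z(H) − z(FA) = 1.8634 − (-0.7763) = 2.6397

d′ = 2.64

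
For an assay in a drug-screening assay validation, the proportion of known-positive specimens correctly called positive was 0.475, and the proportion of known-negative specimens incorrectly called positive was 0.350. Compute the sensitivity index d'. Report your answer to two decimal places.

Φ⁻¹(0.475) = -0.0627, Φ⁻¹(0.350) = -0.3853
d' = z(H) − z(FA) = -0.0627 − (-0.3853) = 0.3226

d' = 0.32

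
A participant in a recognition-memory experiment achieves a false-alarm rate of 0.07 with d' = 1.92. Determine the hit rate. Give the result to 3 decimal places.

hit rate = 0.672

z(false-alarm rate) = z(0.07) = -1.4758
z(H) = z(FA) + d' = -1.4758 + 1.92 = 0.4442
hit rate = Φ(0.4442) = 0.6716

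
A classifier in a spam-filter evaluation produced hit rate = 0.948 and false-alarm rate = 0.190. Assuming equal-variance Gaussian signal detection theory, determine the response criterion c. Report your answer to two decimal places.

c = -0.37

z(H) = z(0.948) = 1.6258
z(FA) = z(0.190) = -0.8779
c = −½·[z(H) + z(FA)] = −0.5 × (1.6258 + (-0.8779)) = -0.37395
c < 0: the classifier has a liberal response bias.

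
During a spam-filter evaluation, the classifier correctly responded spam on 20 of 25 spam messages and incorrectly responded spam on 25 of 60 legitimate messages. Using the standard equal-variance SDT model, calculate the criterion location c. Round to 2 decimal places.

c = -0.32

H = 20/25 = 0.8000
FA = 25/60 = 0.4167
z(H) = z(0.8000) = 0.8416
z(FA) = z(0.4167) = -0.2103
c = −½·[z(H) + z(FA)] = −0.5 × (0.8416 + (-0.2103)) = -0.31565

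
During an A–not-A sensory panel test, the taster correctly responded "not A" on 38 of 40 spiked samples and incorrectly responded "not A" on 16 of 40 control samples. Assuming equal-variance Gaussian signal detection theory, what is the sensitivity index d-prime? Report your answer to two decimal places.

H = 38/40 = 0.9500
FA = 16/40 = 0.4000
z(0.9500) = 1.645, z(0.4000) = -0.253
d' = z(H) − z(FA) = 1.645 − (-0.253) = 1.898

d-prime = 1.90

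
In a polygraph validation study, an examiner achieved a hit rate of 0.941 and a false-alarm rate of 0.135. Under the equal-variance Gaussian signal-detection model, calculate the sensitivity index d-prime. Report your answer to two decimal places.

d-prime = 2.67

Φ⁻¹(H) = Φ⁻¹(0.941) = 1.563
Φ⁻¹(FA) = Φ⁻¹(0.135) = -1.103
d' = z(H) − z(FA) = 1.563 − (-1.103) = 2.666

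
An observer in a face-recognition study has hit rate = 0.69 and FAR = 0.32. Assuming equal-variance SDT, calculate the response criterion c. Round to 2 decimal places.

Φ⁻¹(H) = 0.4959
Φ⁻¹(FA) = -0.4677
c = −½·[z(H) + z(FA)] = −0.5 × (0.4959 + (-0.4677)) = -0.0141
c < 0: the observer has a liberal response bias.

c = -0.01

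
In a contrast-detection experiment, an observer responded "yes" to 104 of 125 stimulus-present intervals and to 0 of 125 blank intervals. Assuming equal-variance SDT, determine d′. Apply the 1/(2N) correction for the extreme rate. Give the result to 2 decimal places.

d′ = 3.61

The false-alarm rate is 0/125 = 0, so apply the 1/(2N) correction: FA → 1/(2·125) = 0.00400.
z(H) = z(0.83200) = 0.962
z(FA) = z(0.00400) = -2.652
d' = 0.962 − (-2.652) = 3.614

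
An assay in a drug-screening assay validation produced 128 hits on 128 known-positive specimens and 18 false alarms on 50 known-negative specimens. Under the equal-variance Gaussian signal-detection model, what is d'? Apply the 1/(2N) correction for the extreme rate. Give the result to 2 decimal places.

d' = 3.02

The hit rate is 128/128 = 1, so apply the 1/(2N) correction: H → 1 − 1/(2·128) = 0.99609.
z(H) = z(0.99609) = 2.660
z(FA) = z(0.36000) = -0.358
d' = 2.660 − (-0.358) = 3.018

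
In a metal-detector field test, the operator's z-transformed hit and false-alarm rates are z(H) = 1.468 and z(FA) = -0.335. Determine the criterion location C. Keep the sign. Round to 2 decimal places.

c = −½·[z(H) + z(FA)] = −½·(1.468 + (-0.335)) = -0.5665

C = -0.57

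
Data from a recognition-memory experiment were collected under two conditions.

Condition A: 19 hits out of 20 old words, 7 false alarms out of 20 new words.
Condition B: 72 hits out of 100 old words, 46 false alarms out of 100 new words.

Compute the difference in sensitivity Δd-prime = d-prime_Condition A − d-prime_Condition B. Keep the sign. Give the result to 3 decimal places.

Δd-prime = 1.347

Condition A: z(0.9500) = 1.6449, z(0.3500) = -0.3853, d' = 2.0302
Condition B: z(0.7200) = 0.5828, z(0.4600) = -0.1004, d' = 0.6832
Δd' = d'_Condition A − d'_Condition B = 2.0302 − 0.6832 = 1.3470
Condition A has the higher sensitivity.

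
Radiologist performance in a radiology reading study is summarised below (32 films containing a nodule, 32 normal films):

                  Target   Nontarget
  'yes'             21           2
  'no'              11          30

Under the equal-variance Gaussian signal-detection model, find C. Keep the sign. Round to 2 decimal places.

C = 0.57

H = 21/32 = 0.6562
FA = 2/32 = 0.0625
z(0.6562) = 0.4021, z(0.0625) = -1.5341
c = −½·[z(H) + z(FA)] = −0.5 × (0.4021 + (-1.5341)) = 0.5660
c > 0: the radiologist has a conservative response bias.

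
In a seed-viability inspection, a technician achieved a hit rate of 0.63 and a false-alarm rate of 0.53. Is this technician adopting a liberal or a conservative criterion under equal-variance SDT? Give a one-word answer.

liberal

z(H) = 0.332, z(FA) = 0.075
c = −½·(z(H) + z(FA)) = -0.2035
c < 0 → liberal criterion (biased toward responding “yes”).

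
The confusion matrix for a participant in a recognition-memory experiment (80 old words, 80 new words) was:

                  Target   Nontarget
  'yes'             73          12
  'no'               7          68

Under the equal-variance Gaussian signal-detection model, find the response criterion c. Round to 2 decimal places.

c = -0.16

H = 73/80 = 0.9125
FA = 12/80 = 0.1500
z(0.9125) = 1.3563, z(0.1500) = -1.0364
c = −½·[z(H) + z(FA)] = −0.5 × (1.3563 + (-1.0364)) = -0.15995
c < 0: the participant has a liberal response bias.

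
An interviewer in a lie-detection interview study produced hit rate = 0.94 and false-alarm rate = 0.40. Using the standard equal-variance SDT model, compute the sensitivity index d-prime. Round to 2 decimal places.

z(H) = 1.555
z(FA) = -0.253
d' = z(H) − z(FA) = 1.555 − (-0.253) = 1.808

d-prime = 1.81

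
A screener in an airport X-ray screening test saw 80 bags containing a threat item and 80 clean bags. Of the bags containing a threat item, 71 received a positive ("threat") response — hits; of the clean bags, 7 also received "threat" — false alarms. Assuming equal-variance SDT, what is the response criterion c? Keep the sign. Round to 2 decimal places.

H = 71/80 = 0.8875
FA = 7/80 = 0.0875
Φ⁻¹(H) = Φ⁻¹(0.8875) = 1.2133
Φ⁻¹(FA) = Φ⁻¹(0.0875) = -1.3563
c = −½·[z(H) + z(FA)] = −0.5 × (1.2133 + (-1.3563)) = 0.0715
c > 0: the screener has a conservative response bias.

c = 0.07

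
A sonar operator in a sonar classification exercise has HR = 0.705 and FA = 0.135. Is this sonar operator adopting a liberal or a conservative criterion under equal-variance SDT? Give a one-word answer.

conservative

z(H) = 0.539, z(FA) = -1.103
c = −½·(z(H) + z(FA)) = 0.282
c > 0 → conservative criterion (biased toward responding “no”).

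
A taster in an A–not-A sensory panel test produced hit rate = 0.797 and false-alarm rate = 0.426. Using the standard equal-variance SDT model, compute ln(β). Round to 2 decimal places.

ln β = -0.33

z(0.797) = 0.831, z(0.426) = -0.187
ln β = −½·[z(H)² − z(FA)²] = −0.5 × (0.691 − 0.035) = -0.328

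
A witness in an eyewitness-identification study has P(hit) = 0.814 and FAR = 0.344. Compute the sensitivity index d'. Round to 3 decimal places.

z(0.814) = 0.8927, z(0.344) = -0.4016
d' = z(H) − z(FA) = 0.8927 − (-0.4016) = 1.2943

d' = 1.294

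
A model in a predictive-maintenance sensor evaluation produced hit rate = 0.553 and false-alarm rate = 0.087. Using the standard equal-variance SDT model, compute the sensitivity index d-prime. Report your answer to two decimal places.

d-prime = 1.49

z(H) = 0.1332
z(FA) = -1.3595
d' = z(H) − z(FA) = 0.1332 − (-1.3595) = 1.4927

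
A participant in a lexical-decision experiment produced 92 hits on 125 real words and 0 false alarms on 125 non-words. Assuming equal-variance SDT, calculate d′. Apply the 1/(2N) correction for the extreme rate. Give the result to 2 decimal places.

The false-alarm rate is 0/125 = 0, so apply the 1/(2N) correction: FA → 1/(2·125) = 0.00400.
z(H) = z(0.73600) = 0.631
z(FA) = z(0.00400) = -2.652
d' = 0.631 − (-2.652) = 3.283

d′ = 3.28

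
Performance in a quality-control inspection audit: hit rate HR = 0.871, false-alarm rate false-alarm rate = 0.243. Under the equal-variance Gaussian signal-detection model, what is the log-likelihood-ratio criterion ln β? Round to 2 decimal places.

z(0.871) = 1.131, z(0.243) = -0.697
ln β = −½·[z(H)² − z(FA)²] = −0.5 × (1.279 − 0.486) = -0.3965

ln β = -0.40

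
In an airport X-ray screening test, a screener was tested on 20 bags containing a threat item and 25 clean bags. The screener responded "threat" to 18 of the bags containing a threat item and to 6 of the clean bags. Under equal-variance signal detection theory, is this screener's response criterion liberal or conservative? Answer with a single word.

liberal

z(H) = 1.282, z(FA) = -0.706
c = −½·(z(H) + z(FA)) = -0.288
c < 0 → liberal criterion (biased toward responding “yes”).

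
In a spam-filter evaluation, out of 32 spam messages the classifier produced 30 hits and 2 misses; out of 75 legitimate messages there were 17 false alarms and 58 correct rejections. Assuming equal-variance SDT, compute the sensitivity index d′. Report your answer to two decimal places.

d′ = 2.28

H = 30/32 = 0.9375
FA = 17/75 = 0.2267
Φ⁻¹(0.9375) = 1.534, Φ⁻¹(0.2267) = -0.750
d' = z(H) − z(FA) = 1.534 − (-0.750) = 2.284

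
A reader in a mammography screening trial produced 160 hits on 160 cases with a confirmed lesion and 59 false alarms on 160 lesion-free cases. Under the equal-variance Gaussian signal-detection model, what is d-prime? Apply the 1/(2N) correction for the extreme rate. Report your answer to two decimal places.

The hit rate is 160/160 = 1, so apply the 1/(2N) correction: H → 1 − 1/(2·160) = 0.99687.
z(H) = z(0.99687) = 2.734
z(FA) = z(0.36875) = -0.335
d' = 2.734 − (-0.335) = 3.069

d-prime = 3.07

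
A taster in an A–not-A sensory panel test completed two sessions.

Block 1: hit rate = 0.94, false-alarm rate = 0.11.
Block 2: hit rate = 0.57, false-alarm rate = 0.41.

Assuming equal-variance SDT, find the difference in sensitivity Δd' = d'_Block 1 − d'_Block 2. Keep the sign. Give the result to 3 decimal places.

Block 1: z(0.94) = 1.5548, z(0.11) = -1.2265, d' = 2.7813
Block 2: z(0.57) = 0.1764, z(0.41) = -0.2275, d' = 0.4039
Δd' = d'_Block 1 − d'_Block 2 = 2.7813 − 0.4039 = 2.3774
Block 1 has the higher sensitivity.

Δd' = 2.377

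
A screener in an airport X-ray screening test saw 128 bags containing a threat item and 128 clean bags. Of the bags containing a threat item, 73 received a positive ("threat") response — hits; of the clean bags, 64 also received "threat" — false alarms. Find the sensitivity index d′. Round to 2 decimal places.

d′ = 0.18

H = 73/128 = 0.5703
FA = 64/128 = 0.5000
z(H) = z(0.5703) = 0.1771
z(FA) = z(0.5000) = 0.0000
d' = z(H) − z(FA) = 0.1771 − 0.0000 = 0.1771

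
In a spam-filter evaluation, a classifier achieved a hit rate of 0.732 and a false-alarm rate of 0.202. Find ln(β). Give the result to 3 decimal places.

ln β = 0.157

z(0.732) = 0.6189, z(0.202) = -0.8345
ln β = −½·[z(H)² − z(FA)²] = −0.5 × (0.3830 − 0.6964) = 0.1567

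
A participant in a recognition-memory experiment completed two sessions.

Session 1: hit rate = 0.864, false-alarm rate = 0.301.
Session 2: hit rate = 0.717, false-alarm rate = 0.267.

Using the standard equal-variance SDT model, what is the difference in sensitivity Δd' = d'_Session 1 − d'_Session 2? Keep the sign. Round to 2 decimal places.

Δd' = 0.42

Session 1: z(0.864) = 1.098, z(0.301) = -0.522, d' = 1.620
Session 2: z(0.717) = 0.574, z(0.267) = -0.622, d' = 1.196
Δd' = d'_Session 1 − d'_Session 2 = 1.620 − 1.196 = 0.424
Session 1 has the higher sensitivity.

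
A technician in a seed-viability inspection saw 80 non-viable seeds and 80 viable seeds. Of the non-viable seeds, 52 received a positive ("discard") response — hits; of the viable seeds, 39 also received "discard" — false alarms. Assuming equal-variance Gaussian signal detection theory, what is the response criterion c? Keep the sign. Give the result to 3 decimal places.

H = 52/80 = 0.6500
FA = 39/80 = 0.4875
z(H) = 0.3853
z(FA) = -0.0313
c = −½·[z(H) + z(FA)] = −0.5 × (0.3853 + (-0.0313)) = -0.1770
c < 0: the technician has a liberal response bias.

c = -0.177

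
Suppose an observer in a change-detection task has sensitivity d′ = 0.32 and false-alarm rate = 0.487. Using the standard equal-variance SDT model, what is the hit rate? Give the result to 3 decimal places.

z(false-alarm rate) = z(0.487) = -0.0326
z(H) = z(FA) + d' = -0.0326 + 0.32 = 0.2874
hit rate = Φ(0.2874) = 0.6131

hit rate = 0.613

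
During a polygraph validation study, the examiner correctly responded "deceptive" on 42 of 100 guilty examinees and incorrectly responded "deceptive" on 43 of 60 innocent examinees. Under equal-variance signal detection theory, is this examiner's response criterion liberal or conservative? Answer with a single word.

liberal

z(H) = -0.202, z(FA) = 0.573
c = −½·(z(H) + z(FA)) = -0.1855
c < 0 → liberal criterion (biased toward responding “yes”).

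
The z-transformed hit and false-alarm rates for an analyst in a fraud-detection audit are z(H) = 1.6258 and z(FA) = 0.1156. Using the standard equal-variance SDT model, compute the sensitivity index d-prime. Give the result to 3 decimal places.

d-prime = 1.510

d' = z(H) − z(FA) = 1.6258 − 0.1156 = 1.5102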